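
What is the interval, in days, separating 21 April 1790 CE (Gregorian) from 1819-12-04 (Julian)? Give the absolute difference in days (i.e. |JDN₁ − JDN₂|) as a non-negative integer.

10830

First date → JDN 2374955; second date → JDN 2385785.
The interval is |2374955 − 2385785| = 10830 days.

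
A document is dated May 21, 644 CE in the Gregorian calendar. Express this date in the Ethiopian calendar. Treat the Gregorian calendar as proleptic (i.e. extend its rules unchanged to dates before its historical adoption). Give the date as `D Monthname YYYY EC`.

Julian Day Number of the source date = 1956417.
Converting JDN 1956417 to the Ethiopian calendar gives 23 Ginbot 636 EC.

23 Ginbot 636 EC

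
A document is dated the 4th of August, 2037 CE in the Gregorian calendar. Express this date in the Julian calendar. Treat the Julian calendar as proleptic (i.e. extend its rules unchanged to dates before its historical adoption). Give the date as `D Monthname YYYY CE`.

22 July 2037 CE

At this point the Julian calendar is 13 days behind the Gregorian.
4 August 2037 Gregorian − 13 days → 22 July 2037 Julian.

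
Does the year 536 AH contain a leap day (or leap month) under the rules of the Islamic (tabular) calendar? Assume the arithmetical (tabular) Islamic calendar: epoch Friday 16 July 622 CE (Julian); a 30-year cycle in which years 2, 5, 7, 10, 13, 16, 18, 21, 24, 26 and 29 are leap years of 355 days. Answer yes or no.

yes

Year 536 AH is year 26 of its 30-year cycle; leap positions are 2, 5, 7, 10, 13, 16, 18, 21, 24, 26, 29, so it is a leap year (355 days).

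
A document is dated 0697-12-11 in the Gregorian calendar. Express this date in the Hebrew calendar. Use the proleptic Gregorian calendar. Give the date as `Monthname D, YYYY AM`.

Kislev 18, 4458 AM

Julian Day Number of the source date = 1975979.
Converting JDN 1975979 to the Hebrew calendar gives 18 Kislev 4458 AM.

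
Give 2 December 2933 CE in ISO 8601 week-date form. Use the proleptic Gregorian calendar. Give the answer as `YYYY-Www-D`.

2933-W49-3

The weekday is Wednesday (ISO weekday 3).
That Wednesday belongs to ISO week 49 of ISO year 2933.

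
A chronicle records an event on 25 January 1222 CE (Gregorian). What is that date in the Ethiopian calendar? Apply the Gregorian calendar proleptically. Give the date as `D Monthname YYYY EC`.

23 Tir 1214 EC

Julian Day Number of the source date = 2167411.
Converting JDN 2167411 to the Ethiopian calendar gives 23 Tir 1214 EC.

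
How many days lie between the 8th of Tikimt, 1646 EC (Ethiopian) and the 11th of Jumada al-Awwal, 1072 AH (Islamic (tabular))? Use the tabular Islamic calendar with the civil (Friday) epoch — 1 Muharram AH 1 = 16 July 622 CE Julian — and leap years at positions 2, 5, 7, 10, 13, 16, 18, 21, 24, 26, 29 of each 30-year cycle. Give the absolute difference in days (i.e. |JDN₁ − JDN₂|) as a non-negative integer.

3001

JDN of the first date = 2325094.
JDN of the second date = 2328095.
|2328095 − 2325094| = 3001.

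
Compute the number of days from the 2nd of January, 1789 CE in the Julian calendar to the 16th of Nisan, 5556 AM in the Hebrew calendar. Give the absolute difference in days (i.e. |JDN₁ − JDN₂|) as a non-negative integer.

2658

JDN of the first date = 2374492.
JDN of the second date = 2377150.
|2377150 − 2374492| = 2658.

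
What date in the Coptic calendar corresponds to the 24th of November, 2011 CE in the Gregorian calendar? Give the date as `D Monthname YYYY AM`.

Both dates share Julian Day Number 2455890; in the Coptic calendar that is 14 Hathor 1728 AM.

14 Hathor 1728 AM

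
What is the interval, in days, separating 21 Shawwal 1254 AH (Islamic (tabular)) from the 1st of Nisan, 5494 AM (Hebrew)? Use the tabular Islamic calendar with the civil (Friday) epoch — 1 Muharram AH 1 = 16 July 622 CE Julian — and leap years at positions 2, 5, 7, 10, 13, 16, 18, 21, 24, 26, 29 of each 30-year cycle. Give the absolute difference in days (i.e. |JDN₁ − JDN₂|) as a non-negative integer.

First date → JDN 2392747; second date → JDN 2354484.
The interval is |2392747 − 2354484| = 38263 days.

38263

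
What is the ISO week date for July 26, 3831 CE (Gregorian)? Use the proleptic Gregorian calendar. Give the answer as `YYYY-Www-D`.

The weekday is Tuesday (ISO weekday 2).
That Tuesday belongs to ISO week 30 of ISO year 3831.

3831-W30-2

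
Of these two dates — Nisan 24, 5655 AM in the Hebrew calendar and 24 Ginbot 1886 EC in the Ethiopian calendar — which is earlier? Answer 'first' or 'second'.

second

The two dates have Julian Day Numbers 2413302 and 2412980 respectively.
Since 2412980 < 2413302, the second date comes first.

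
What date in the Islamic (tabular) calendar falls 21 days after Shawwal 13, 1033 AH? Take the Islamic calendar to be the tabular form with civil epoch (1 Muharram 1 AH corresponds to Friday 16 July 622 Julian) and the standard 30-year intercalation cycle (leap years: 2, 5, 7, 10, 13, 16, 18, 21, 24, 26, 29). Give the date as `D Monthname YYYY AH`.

Counting 21 days forward from JDN 2314424 reaches JDN 2314445, which is 5 Dhu al-Qa'dah 1033 AH.

5 Dhu al-Qa'dah 1033 AH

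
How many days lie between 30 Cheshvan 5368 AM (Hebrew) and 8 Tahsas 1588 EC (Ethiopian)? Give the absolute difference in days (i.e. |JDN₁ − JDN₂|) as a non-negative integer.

First date → JDN 2308328; second date → JDN 2303970.
The interval is |2308328 − 2303970| = 4358 days.

4358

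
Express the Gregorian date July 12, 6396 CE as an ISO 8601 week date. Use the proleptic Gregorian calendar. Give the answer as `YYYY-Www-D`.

6396-W28-5

The weekday is Friday (ISO weekday 5).
That Friday belongs to ISO week 28 of ISO year 6396.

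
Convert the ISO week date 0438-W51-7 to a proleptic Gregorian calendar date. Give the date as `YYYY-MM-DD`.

ISO week 1 of 438 is the week containing the first Thursday of 438.
Week 51, day 7 (Sunday) lands on 0438-12-26.

0438-12-26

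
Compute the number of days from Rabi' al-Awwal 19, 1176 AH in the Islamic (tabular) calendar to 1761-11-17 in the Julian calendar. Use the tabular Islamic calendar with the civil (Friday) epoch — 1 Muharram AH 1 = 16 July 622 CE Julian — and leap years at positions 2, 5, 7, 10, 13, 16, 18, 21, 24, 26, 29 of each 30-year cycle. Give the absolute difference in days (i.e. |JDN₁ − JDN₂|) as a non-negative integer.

314

First date → JDN 2364898; second date → JDN 2364584.
The interval is |2364898 − 2364584| = 314 days.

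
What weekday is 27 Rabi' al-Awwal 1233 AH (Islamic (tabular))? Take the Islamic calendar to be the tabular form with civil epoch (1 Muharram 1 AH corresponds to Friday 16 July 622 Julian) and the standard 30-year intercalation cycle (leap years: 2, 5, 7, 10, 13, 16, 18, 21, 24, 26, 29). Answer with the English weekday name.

Wednesday

This is JDN 2385105 (4 February 1818 Gregorian).
Since JDN mod 7 = 2 (0 = Monday), the day is Wednesday.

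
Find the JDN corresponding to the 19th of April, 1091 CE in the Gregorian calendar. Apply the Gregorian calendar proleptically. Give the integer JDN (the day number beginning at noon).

2119648

JDN 2451545 is 1 January 2000 CE (Gregorian); the target day is −331897 days from there, so JDN = 2119648.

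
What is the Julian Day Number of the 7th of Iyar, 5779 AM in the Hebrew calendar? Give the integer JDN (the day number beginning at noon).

2458616

In the Gregorian calendar the same day is 12 May 2019.
JDN 2451545 is 1 January 2000 CE (Gregorian); the target day is +7071 days from there, so JDN = 2458616.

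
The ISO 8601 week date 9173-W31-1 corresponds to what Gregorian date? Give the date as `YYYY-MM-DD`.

ISO week 1 of 9173 is the week containing the first Thursday of 9173.
Week 31, day 1 (Monday) lands on 9173-07-30.

9173-07-30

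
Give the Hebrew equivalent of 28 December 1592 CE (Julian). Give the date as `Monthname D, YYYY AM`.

Julian Day Number of the source date = 2302898.
Converting JDN 2302898 to the Hebrew calendar gives 4 Shevat 5353 AM.

Shevat 4, 5353 AM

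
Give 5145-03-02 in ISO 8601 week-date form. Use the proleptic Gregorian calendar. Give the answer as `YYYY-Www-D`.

5145-W09-5

The weekday is Friday (ISO weekday 5).
That Friday belongs to ISO week 9 of ISO year 5145.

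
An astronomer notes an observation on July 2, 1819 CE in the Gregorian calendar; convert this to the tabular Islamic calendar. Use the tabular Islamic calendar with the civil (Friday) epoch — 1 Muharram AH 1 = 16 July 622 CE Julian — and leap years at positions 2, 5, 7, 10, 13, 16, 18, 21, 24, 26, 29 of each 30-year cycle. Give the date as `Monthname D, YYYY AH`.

Ramadan 9, 1234 AH

Both dates share Julian Day Number 2385618; in the tabular Islamic calendar that is 9 Ramadan 1234 AH.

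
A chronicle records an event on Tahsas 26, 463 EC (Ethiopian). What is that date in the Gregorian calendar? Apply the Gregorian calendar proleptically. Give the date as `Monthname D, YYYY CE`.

Julian Day Number of the source date = 1893081.
Converting JDN 1893081 to the Gregorian calendar gives 23 December 470 CE.

December 23, 470 CE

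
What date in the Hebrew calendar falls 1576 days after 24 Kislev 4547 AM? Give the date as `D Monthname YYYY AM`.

5 Nisan 4551 AM

JDN of 24 Kislev 4547 AM = 2008467.
2008467 + 1576 = 2010043.
JDN 2010043 in the Hebrew calendar is 5 Nisan 4551 AM.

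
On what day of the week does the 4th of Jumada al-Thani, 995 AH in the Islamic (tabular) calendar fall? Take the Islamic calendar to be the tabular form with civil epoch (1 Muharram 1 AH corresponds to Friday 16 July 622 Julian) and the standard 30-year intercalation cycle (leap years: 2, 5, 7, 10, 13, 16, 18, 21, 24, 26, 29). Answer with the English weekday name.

Tuesday

Equivalently 12 May 1587 Gregorian, JDN 2300831.
JDN 2300831 mod 7 = 1, and JDN 0 was a Monday, so this is a Tuesday.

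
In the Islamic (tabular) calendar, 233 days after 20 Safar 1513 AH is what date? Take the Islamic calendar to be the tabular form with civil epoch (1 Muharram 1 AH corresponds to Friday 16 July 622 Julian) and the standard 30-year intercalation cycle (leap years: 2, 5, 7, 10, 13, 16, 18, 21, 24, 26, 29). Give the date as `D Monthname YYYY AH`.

17 Shawwal 1513 AH

The starting date is JDN 2484291; 2484291 + 233 = 2484524.
JDN 2484524 corresponds to 17 Shawwal 1513 AH.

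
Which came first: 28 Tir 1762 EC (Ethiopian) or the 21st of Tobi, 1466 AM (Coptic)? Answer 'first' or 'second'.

First date → JDN 2367573; second date → JDN 2360261.
JDN 2360261 < JDN 2367573, so the second date is earlier.

second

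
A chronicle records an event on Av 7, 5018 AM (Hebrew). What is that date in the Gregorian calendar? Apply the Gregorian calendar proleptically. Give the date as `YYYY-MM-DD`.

1258-07-16

Julian Day Number of the source date = 2180732.
Converting JDN 2180732 to the Gregorian calendar gives 16 July 1258 CE.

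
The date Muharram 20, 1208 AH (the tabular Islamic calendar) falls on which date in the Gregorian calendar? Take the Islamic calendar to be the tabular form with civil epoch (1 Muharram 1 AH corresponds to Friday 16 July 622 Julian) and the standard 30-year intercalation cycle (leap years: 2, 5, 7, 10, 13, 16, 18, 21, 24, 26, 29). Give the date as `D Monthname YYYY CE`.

Both dates share Julian Day Number 2376180; in the Gregorian calendar that is 28 August 1793 CE.

28 August 1793 CE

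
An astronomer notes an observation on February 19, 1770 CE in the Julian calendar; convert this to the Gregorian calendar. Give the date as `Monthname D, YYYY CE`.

At this point the Julian calendar is 11 days behind the Gregorian.
19 February 1770 Julian + 11 days → 2 March 1770 Gregorian.

March 2, 1770 CE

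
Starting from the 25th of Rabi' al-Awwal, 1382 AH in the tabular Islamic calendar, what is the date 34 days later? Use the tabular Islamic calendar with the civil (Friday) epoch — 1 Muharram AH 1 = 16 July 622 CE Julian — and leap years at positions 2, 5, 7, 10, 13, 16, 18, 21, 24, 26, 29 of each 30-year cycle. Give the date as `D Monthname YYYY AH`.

Counting 34 days forward from JDN 2437903 reaches JDN 2437937, which is 29 Rabi' al-Thani 1382 AH.

29 Rabi' al-Thani 1382 AH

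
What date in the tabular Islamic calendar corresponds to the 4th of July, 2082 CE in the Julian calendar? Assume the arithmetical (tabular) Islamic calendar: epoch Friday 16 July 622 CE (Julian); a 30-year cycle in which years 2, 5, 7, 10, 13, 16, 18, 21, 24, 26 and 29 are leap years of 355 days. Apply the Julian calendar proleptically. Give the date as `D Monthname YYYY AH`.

21 Shawwal 1505 AH

Julian Day Number of the source date = 2481693.
Converting JDN 2481693 to the tabular Islamic calendar gives 21 Shawwal 1505 AH.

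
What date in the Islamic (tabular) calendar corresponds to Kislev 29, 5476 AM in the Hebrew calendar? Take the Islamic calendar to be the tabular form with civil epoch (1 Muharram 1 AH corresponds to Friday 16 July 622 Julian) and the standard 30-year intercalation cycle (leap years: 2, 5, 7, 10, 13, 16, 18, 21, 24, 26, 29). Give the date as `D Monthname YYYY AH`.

28 Dhu al-Hijjah 1127 AH

The source date corresponds to 25 December 1715 in the Gregorian calendar (JDN 2347809).
That day falls on 28 Dhu al-Hijjah 1127 AH in the tabular Islamic calendar.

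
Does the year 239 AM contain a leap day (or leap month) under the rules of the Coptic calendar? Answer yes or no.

yes

239 mod 4 = 3; in the Coptic calendar a year is leap when year mod 4 = 3, so it is a leap year.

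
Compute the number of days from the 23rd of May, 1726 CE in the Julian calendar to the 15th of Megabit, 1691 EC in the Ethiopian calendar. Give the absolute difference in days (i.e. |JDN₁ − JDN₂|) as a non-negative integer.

JDN of the first date = 2351622.
JDN of the second date = 2341687.
|2341687 − 2351622| = 9935.

9935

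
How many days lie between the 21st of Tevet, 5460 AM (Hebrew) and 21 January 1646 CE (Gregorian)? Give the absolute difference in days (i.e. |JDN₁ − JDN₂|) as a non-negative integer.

19714

JDN of the first date = 2341984.
JDN of the second date = 2322270.
|2322270 − 2341984| = 19714.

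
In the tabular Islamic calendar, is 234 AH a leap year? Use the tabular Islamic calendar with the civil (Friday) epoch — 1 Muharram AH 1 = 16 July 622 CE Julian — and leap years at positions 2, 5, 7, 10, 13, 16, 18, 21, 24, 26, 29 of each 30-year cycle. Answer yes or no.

Year 234 AH is year 24 of its 30-year cycle; leap positions are 2, 5, 7, 10, 13, 16, 18, 21, 24, 26, 29, so it is a leap year (355 days).

yes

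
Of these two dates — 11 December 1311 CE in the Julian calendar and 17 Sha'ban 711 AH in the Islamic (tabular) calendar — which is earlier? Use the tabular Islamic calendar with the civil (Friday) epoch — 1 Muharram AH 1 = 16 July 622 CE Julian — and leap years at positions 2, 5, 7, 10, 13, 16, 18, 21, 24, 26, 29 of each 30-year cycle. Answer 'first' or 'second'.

first

Converting both to JDN: 2200245 vs 2200263; the smaller is the first.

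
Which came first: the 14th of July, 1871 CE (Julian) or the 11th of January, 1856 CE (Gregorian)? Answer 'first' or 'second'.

second

Converting both to JDN: 2404635 vs 2398960; the smaller is the second.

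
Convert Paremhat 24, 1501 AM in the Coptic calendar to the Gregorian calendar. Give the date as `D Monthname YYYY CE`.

31 March 1785 CE

Both dates share Julian Day Number 2373108; in the Gregorian calendar that is 31 March 1785 CE.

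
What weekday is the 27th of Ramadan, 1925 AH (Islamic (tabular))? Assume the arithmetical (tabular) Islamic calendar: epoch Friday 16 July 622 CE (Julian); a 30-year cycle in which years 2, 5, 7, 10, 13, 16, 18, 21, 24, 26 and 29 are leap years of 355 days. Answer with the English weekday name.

Tuesday

Equivalently 20 December 2489 Gregorian, JDN 2630503.
2630503 ≡ 1 (mod 7); counting from Monday = 0 gives Tuesday.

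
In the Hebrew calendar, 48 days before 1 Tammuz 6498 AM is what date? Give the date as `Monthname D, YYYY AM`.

Iyar 12, 6498 AM

The starting date is JDN 2721284; 2721284 − 48 = 2721236.
JDN 2721236 corresponds to Iyar 12, 6498 AM.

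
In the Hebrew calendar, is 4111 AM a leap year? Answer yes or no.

Hebrew year 4111 is year 7 of its 19-year Metonic cycle; leap years are at positions 3, 6, 8, 11, 14, 17, 19, so it is a common year (12 months).

no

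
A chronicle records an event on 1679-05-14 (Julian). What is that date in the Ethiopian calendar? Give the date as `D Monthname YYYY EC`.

Both dates share Julian Day Number 2334446; in the Ethiopian calendar that is 19 Ginbot 1671 EC.

19 Ginbot 1671 EC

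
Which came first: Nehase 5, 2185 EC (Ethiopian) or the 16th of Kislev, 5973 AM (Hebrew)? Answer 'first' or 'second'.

first

The two dates have Julian Day Numbers 2522261 and 2529321 respectively.
Since 2522261 < 2529321, the first date comes first.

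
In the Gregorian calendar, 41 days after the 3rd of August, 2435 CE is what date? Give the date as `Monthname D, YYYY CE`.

September 13, 2435 CE

Counting 41 days forward from JDN 2610640 reaches JDN 2610681, which is September 13, 2435 CE.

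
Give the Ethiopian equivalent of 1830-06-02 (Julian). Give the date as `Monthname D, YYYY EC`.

Julian Day Number of the source date = 2389618.
Converting JDN 2389618 to the Ethiopian calendar gives 8 Sene 1822 EC.

Sene 8, 1822 EC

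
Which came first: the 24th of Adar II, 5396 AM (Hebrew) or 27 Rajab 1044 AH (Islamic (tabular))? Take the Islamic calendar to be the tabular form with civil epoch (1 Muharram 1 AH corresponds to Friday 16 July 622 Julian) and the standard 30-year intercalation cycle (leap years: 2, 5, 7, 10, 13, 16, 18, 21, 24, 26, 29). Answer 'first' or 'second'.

The two dates have Julian Day Numbers 2318687 and 2318247 respectively.
Since 2318247 < 2318687, the second date comes first.

second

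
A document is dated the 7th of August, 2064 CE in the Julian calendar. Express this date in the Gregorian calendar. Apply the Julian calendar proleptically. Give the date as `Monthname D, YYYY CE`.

For dates in this range the Gregorian date is 13 days ahead of the Julian.
7 August 2064 Julian + 13 days → 20 August 2064 Gregorian.

August 20, 2064 CE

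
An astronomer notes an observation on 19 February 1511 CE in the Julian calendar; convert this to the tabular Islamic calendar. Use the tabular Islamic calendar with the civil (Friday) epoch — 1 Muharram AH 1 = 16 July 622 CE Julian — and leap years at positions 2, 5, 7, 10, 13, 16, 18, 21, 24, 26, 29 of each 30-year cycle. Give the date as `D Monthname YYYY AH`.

Julian Day Number of the source date = 2273000.
Converting JDN 2273000 to the tabular Islamic calendar gives 21 Dhu al-Qa'dah 916 AH.

21 Dhu al-Qa'dah 916 AH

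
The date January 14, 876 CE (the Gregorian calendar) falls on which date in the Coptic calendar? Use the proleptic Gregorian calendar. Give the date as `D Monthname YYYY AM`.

14 Tobi 592 AM

Julian Day Number of the source date = 2041026.
Converting JDN 2041026 to the Coptic calendar gives 14 Tobi 592 AM.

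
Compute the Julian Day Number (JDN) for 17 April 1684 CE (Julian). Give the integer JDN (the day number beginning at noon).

In the Gregorian calendar the same day is 27 April 1684.
JDN 2451545 is 1 January 2000 CE (Gregorian); the target day is −115299 days from there, so JDN = 2336246.

2336246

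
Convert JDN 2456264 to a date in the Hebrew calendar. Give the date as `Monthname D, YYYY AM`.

Kislev 18, 5773 AM

The Gregorian equivalent of JDN 2456264 is 2 December 2012.
In the Hebrew calendar that day is Kislev 18, 5773 AM.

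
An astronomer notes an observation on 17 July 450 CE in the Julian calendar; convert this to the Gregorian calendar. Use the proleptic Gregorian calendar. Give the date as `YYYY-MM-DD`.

0450-07-18

The Julian–Gregorian offset here is 1 day (Julian trailing).
17 July 450 Julian + 1 day → 18 July 450 Gregorian.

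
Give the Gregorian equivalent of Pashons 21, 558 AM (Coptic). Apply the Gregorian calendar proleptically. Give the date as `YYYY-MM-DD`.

Julian Day Number of the source date = 2028734.
Converting JDN 2028734 to the Gregorian calendar gives 20 May 842 CE.

0842-05-20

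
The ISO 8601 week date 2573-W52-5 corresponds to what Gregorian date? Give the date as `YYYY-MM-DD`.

ISO week 1 of 2573 is the week containing the first Thursday of 2573.
Week 52, day 5 (Friday) lands on 2573-12-31.

2573-12-31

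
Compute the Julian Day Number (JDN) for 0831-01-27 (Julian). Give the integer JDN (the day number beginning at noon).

2024607

In the proleptic Gregorian calendar the same day is 31 January 831.
JDN 2400001 is 17 November 1858 CE (Gregorian), MJD 0; the target day is −375394 days from there, so JDN = 2024607.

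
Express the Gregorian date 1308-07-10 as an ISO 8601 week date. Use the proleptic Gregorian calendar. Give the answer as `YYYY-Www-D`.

The weekday is Tuesday (ISO weekday 2).
That Tuesday belongs to ISO week 28 of ISO year 1308.

1308-W28-2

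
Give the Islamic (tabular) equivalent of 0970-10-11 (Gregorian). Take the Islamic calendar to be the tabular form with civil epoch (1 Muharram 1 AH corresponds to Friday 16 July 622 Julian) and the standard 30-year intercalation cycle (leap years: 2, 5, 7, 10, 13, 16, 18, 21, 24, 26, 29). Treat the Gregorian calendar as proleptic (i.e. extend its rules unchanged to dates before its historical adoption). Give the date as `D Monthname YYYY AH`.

2 Dhu al-Hijjah 359 AH

Both dates share Julian Day Number 2075629; in the tabular Islamic calendar that is 2 Dhu al-Hijjah 359 AH.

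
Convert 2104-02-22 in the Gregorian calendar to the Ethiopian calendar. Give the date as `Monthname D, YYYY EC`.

Julian Day Number of the source date = 2489582.
Converting JDN 2489582 to the Ethiopian calendar gives 13 Yekatit 2096 EC.

Yekatit 13, 2096 EC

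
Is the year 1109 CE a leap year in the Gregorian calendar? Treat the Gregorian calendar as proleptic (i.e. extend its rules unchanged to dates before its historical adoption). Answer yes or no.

no

1109 is not divisible by 4, so it is a common year.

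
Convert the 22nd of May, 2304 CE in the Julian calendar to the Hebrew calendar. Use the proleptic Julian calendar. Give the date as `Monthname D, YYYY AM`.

The source date corresponds to 7 June 2304 in the Gregorian calendar (JDN 2562736).
That day falls on 3 Sivan 6064 AM in the Hebrew calendar.

Sivan 3, 6064 AM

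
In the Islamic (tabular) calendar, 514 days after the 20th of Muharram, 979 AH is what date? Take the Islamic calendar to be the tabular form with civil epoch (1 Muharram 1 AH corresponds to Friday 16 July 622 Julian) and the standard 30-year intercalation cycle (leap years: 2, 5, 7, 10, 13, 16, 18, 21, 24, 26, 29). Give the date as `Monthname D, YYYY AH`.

Rajab 3, 980 AH

The starting date is JDN 2295030; 2295030 + 514 = 2295544.
JDN 2295544 corresponds to Rajab 3, 980 AH.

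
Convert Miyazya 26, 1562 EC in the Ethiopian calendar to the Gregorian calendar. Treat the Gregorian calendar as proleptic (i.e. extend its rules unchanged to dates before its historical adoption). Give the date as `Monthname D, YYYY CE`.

Both dates share Julian Day Number 2294611; in the Gregorian calendar that is 1 May 1570 CE.

May 1, 1570 CE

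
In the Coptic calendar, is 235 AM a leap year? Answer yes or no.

235 mod 4 = 3; in the Coptic calendar a year is leap when year mod 4 = 3, so it is a leap year.

yes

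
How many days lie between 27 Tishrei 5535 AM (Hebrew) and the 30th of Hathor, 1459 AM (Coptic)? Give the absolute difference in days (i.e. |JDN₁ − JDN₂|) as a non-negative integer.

First date → JDN 2369275; second date → JDN 2357653.
The interval is |2369275 − 2357653| = 11622 days.

11622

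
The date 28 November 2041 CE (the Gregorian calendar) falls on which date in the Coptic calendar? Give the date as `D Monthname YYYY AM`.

Both dates share Julian Day Number 2466852; in the Coptic calendar that is 19 Hathor 1758 AM.

19 Hathor 1758 AM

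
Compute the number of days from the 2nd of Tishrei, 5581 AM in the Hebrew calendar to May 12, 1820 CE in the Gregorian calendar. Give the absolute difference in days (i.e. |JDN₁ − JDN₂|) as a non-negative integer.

JDN of the first date = 2386054.
JDN of the second date = 2385933.
|2385933 − 2386054| = 121.

121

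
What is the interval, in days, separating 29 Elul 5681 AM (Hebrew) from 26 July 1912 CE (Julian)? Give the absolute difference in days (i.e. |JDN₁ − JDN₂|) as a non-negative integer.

3342

First date → JDN 2422965; second date → JDN 2419623.
The interval is |2422965 − 2419623| = 3342 days.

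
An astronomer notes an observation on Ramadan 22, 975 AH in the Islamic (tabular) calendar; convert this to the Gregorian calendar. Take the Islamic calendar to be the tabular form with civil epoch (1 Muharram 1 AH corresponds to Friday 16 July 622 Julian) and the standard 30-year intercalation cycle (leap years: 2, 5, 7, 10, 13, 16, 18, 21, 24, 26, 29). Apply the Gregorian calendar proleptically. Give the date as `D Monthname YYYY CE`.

31 March 1568 CE

Both dates share Julian Day Number 2293850; in the Gregorian calendar that is 31 March 1568 CE.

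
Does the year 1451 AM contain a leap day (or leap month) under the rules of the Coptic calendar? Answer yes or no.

yes

1451 mod 4 = 3; in the Coptic calendar a year is leap when year mod 4 = 3, so it is a leap year.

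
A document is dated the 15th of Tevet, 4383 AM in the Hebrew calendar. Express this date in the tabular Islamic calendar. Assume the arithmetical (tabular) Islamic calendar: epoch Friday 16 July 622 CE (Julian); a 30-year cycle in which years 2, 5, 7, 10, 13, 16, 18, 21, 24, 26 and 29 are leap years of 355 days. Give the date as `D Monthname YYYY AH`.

Julian Day Number of the source date = 1948601.
Converting JDN 1948601 to the tabular Islamic calendar gives 14 Jumada al-Thani 1 AH.

14 Jumada al-Thani 1 AH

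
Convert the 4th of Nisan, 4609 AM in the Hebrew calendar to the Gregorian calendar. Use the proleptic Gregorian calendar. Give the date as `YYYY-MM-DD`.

0849-04-04

Julian Day Number of the source date = 2031245.
Converting JDN 2031245 to the Gregorian calendar gives 4 April 849 CE.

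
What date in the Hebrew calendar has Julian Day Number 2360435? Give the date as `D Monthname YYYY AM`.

The Gregorian equivalent of JDN 2360435 is 20 July 1750.
In the Hebrew calendar that day is 16 Tammuz 5510 AM.

16 Tammuz 5510 AM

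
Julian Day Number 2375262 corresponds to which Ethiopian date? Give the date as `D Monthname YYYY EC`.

JDN 2375262 is 22 February 1791 in the Gregorian calendar.
In the Ethiopian calendar that day is 17 Yekatit 1783 EC.

17 Yekatit 1783 EC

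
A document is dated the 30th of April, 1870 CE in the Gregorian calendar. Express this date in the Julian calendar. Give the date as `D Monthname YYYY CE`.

For dates in this range the Gregorian date is 12 days ahead of the Julian.
30 April 1870 Gregorian − 12 days → 18 April 1870 Julian.

18 April 1870 CE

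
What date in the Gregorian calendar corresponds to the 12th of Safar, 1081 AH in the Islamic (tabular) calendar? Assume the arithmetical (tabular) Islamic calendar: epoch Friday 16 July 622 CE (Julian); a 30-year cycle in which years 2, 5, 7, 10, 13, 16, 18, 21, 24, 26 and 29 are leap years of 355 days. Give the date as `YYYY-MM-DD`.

1670-07-01

Julian Day Number of the source date = 2331197.
Converting JDN 2331197 to the Gregorian calendar gives 1 July 1670 CE.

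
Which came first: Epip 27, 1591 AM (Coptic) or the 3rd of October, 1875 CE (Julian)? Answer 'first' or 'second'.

first

Converting both to JDN: 2406103 vs 2406177; the smaller is the first.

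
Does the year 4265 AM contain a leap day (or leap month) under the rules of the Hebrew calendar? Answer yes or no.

Hebrew year 4265 is year 9 of its 19-year Metonic cycle; leap years are at positions 3, 6, 8, 11, 14, 17, 19, so it is a common year (12 months).

no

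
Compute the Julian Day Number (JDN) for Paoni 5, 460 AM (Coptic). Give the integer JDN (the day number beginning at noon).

1992954

Equivalently 3 June 744 (proleptic Gregorian).
JDN 2451545 is 1 January 2000 CE (Gregorian); the target day is −458591 days from there, so JDN = 1992954.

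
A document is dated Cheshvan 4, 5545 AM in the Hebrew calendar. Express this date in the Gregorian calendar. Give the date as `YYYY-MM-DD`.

Both dates share Julian Day Number 2372945; in the Gregorian calendar that is 19 October 1784 CE.

1784-10-19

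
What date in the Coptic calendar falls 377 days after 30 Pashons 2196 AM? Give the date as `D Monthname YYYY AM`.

The starting date is JDN 2627023; 2627023 + 377 = 2627400.
JDN 2627400 corresponds to 12 Paoni 2197 AM.

12 Paoni 2197 AM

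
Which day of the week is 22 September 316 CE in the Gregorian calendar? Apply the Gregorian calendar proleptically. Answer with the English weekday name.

1836741 ≡ 4 (mod 7); counting from Monday = 0 gives Friday.

Friday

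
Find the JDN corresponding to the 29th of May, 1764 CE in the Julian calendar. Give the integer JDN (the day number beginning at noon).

2365508

Equivalently 9 June 1764 (Gregorian).
JDN 2299161 is 15 October 1582 CE (Gregorian); the target day is +66347 days from there, so JDN = 2365508.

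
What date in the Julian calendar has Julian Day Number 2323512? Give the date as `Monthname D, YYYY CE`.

June 6, 1649 CE

JDN 2323512 is 16 June 1649 in the Gregorian calendar.
In the Julian calendar that day is June 6, 1649 CE.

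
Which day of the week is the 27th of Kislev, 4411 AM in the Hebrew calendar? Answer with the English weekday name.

Saturday

This is JDN 1958801 (30 November 650 Gregorian).
1958801 ≡ 5 (mod 7); counting from Monday = 0 gives Saturday.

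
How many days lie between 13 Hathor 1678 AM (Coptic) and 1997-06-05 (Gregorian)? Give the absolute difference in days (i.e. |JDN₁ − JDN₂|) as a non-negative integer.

First date → JDN 2437626; second date → JDN 2450605.
The interval is |2437626 − 2450605| = 12979 days.

12979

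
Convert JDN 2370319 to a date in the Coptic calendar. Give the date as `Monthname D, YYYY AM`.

Mesori 7, 1493 AM

The Gregorian equivalent of JDN 2370319 is 11 August 1777.
In the Coptic calendar that day is Mesori 7, 1493 AM.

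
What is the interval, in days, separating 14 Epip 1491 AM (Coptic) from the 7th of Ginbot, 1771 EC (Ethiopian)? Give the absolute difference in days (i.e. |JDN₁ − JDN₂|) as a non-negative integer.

JDN of the first date = 2369565.
JDN of the second date = 2370959.
|2370959 − 2369565| = 1394.

1394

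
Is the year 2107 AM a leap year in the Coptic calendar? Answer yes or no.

yes

2107 mod 4 = 3; in the Coptic calendar a year is leap when year mod 4 = 3, so it is a leap year.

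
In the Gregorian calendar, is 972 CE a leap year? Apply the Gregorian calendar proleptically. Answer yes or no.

972 is divisible by 4 and not by 100, so it is a leap year.

yes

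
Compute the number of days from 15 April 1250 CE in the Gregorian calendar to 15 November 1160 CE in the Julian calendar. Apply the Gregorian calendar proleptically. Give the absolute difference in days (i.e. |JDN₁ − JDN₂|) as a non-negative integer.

First date → JDN 2177718; second date → JDN 2145067.
The interval is |2177718 − 2145067| = 32651 days.

32651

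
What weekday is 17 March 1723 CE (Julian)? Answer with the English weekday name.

Sunday

This is JDN 2350459 (28 March 1723 Gregorian).
JDN 2350459 mod 7 = 6, and JDN 0 was a Monday, so this is a Sunday.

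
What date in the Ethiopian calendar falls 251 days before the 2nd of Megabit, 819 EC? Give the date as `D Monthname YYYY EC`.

JDN of the 2nd of Megabit, 819 EC = 2023176.
2023176 − 251 = 2022925.
JDN 2022925 in the Ethiopian calendar is 26 Sene 818 EC.

26 Sene 818 EC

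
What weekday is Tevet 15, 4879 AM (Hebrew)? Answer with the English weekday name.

Tuesday

In the proleptic Gregorian calendar this is 7 January 1119 (JDN 2129772).
JDN 2129772 mod 7 = 1, and JDN 0 was a Monday, so this is a Tuesday.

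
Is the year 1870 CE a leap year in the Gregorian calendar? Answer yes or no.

no

1870 is not divisible by 4, so it is a common year.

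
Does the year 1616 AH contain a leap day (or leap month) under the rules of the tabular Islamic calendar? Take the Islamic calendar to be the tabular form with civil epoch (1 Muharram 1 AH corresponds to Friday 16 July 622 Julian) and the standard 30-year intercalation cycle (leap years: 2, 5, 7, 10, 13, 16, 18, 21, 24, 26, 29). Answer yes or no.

yes

Year 1616 AH is year 26 of its 30-year cycle; leap positions are 2, 5, 7, 10, 13, 16, 18, 21, 24, 26, 29, so it is a leap year (355 days).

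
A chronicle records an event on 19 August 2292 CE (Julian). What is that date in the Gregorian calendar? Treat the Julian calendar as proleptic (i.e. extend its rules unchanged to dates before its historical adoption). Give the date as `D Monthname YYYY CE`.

At this point the Julian calendar is 15 days behind the Gregorian.
19 August 2292 Julian + 15 days → 3 September 2292 Gregorian.

3 September 2292 CE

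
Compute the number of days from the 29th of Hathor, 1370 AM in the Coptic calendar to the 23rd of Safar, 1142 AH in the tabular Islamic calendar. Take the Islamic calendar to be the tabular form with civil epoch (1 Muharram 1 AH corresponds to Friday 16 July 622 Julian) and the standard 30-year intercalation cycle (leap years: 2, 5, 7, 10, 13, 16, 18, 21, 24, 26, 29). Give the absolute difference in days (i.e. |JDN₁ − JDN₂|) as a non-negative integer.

First date → JDN 2325145; second date → JDN 2352824.
The interval is |2325145 − 2352824| = 27679 days.

27679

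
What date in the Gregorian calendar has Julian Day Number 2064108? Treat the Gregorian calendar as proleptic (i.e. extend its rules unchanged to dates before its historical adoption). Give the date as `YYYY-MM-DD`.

0939-03-27

Counting from JDN 2299161 = 15 Oct 1582 gives an offset of -235053 days.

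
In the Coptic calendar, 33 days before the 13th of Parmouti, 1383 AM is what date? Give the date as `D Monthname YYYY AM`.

The starting date is JDN 2330027; 2330027 − 33 = 2329994.
JDN 2329994 corresponds to 10 Paremhat 1383 AM.

10 Paremhat 1383 AM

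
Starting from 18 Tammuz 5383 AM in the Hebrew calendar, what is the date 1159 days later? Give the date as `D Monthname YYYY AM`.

26 Elul 5386 AM

JDN of 18 Tammuz 5383 AM = 2314045.
2314045 + 1159 = 2315204.
JDN 2315204 in the Hebrew calendar is 26 Elul 5386 AM.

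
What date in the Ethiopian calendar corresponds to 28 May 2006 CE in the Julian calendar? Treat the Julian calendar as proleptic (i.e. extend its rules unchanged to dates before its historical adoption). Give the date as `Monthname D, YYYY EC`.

Sene 3, 1998 EC

The source date corresponds to 10 June 2006 in the Gregorian calendar (JDN 2453897).
That day falls on 3 Sene 1998 EC in the Ethiopian calendar.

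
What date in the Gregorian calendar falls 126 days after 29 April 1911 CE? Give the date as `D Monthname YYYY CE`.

2 September 1911 CE

The starting date is JDN 2419156; 2419156 + 126 = 2419282.
JDN 2419282 corresponds to 2 September 1911 CE.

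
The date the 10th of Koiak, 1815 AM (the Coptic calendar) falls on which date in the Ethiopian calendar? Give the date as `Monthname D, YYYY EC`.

Julian Day Number of the source date = 2487692.
Converting JDN 2487692 to the Ethiopian calendar gives 10 Tahsas 2091 EC.

Tahsas 10, 2091 EC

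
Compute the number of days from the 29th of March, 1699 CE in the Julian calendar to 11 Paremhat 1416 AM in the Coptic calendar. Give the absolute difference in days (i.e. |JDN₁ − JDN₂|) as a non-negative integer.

First date → JDN 2341705; second date → JDN 2342049.
The interval is |2341705 − 2342049| = 344 days.

344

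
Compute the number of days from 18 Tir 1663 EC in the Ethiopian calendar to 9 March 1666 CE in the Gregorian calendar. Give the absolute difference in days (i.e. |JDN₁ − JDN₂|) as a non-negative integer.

First date → JDN 2331403; second date → JDN 2329622.
The interval is |2331403 − 2329622| = 1781 days.

1781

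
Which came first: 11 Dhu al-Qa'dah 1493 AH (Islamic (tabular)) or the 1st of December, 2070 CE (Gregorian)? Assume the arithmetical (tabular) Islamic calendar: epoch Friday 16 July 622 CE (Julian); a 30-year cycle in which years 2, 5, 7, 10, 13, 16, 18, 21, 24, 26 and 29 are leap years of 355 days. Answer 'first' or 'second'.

second

Converting both to JDN: 2477460 vs 2477447; the smaller is the second.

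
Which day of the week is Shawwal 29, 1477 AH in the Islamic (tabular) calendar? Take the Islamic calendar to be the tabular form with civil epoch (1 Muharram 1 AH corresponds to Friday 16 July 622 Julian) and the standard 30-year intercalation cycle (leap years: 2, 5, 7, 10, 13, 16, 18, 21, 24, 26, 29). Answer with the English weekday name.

Wednesday

Equivalently 26 May 2055 Gregorian, JDN 2471779.
JDN 2471779 mod 7 = 2, and JDN 0 was a Monday, so this is a Wednesday.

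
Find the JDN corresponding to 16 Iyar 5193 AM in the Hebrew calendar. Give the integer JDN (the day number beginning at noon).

2244587

Equivalently 15 May 1433 (proleptic Gregorian).
JDN 2400001 is 17 November 1858 CE (Gregorian), MJD 0; the target day is −155414 days from there, so JDN = 2244587.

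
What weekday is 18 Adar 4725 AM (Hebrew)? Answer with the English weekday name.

Thursday

This is JDN 2073578 (28 February 965 Gregorian).
2073578 ≡ 3 (mod 7); counting from Monday = 0 gives Thursday.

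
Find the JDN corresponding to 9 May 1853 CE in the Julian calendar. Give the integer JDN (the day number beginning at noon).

2397995

Equivalently 21 May 1853 (Gregorian).
JDN 2299161 is 15 October 1582 CE (Gregorian); the target day is +98834 days from there, so JDN = 2397995.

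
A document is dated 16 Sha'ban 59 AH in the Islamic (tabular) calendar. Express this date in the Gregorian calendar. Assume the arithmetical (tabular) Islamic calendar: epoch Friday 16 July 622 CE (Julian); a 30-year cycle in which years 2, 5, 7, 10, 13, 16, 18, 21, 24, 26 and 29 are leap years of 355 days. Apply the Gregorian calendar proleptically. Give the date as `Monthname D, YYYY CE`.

June 5, 679 CE

Both dates share Julian Day Number 1969215; in the Gregorian calendar that is 5 June 679 CE.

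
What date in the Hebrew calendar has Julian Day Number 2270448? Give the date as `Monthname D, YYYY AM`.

Adar 9, 5264 AM

JDN 2270448 is 5 March 1504 in the proleptic Gregorian calendar.
In the Hebrew calendar that day is Adar 9, 5264 AM.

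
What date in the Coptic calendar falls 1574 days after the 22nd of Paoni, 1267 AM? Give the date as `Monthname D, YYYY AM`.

Paopi 9, 1272 AM

Counting 1574 days forward from JDN 2287727 reaches JDN 2289301, which is Paopi 9, 1272 AM.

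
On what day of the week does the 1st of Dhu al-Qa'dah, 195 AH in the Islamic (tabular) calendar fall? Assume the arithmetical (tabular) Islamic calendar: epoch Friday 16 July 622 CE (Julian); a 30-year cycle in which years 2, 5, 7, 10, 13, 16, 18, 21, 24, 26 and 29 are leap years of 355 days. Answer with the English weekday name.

In the proleptic Gregorian calendar this is 30 July 811 (JDN 2017482).
JDN 2017482 mod 7 = 5, and JDN 0 was a Monday, so this is a Saturday.

Saturday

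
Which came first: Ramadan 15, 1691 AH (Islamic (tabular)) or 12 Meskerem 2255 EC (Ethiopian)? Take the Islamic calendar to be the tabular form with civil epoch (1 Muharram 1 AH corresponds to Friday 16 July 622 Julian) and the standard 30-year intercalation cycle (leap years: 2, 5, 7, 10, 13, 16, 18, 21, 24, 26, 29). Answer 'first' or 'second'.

The two dates have Julian Day Numbers 2547570 and 2547505 respectively.
Since 2547505 < 2547570, the second date comes first.

second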